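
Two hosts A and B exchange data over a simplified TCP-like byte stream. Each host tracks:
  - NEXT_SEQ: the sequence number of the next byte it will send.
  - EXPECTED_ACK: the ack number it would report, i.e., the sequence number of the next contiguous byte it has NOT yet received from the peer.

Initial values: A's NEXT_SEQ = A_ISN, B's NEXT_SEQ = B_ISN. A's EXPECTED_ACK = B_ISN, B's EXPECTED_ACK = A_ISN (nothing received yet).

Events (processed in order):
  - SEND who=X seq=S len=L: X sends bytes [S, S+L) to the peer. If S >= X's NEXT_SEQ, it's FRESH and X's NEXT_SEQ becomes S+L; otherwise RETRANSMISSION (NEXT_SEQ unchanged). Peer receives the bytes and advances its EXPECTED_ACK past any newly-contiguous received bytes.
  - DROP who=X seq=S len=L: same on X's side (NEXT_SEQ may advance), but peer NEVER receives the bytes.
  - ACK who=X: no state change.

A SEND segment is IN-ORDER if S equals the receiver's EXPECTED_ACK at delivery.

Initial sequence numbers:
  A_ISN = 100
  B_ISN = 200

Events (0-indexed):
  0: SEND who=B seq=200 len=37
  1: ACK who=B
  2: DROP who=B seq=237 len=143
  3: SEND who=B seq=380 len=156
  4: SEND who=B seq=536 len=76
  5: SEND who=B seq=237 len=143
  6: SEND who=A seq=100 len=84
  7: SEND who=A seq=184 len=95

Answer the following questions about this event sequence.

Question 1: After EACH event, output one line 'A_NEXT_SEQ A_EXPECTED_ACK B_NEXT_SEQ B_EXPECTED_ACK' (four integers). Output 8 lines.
100 237 237 100
100 237 237 100
100 237 380 100
100 237 536 100
100 237 612 100
100 612 612 100
184 612 612 184
279 612 612 279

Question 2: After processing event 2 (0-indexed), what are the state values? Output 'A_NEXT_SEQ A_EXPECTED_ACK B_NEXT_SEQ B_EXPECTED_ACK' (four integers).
After event 0: A_seq=100 A_ack=237 B_seq=237 B_ack=100
After event 1: A_seq=100 A_ack=237 B_seq=237 B_ack=100
After event 2: A_seq=100 A_ack=237 B_seq=380 B_ack=100

100 237 380 100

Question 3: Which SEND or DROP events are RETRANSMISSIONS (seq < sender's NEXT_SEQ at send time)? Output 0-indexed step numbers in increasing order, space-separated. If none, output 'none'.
Answer: 5

Derivation:
Step 0: SEND seq=200 -> fresh
Step 2: DROP seq=237 -> fresh
Step 3: SEND seq=380 -> fresh
Step 4: SEND seq=536 -> fresh
Step 5: SEND seq=237 -> retransmit
Step 6: SEND seq=100 -> fresh
Step 7: SEND seq=184 -> fresh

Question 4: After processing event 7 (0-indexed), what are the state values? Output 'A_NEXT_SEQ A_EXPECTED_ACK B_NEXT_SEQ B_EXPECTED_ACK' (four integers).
After event 0: A_seq=100 A_ack=237 B_seq=237 B_ack=100
After event 1: A_seq=100 A_ack=237 B_seq=237 B_ack=100
After event 2: A_seq=100 A_ack=237 B_seq=380 B_ack=100
After event 3: A_seq=100 A_ack=237 B_seq=536 B_ack=100
After event 4: A_seq=100 A_ack=237 B_seq=612 B_ack=100
After event 5: A_seq=100 A_ack=612 B_seq=612 B_ack=100
After event 6: A_seq=184 A_ack=612 B_seq=612 B_ack=184
After event 7: A_seq=279 A_ack=612 B_seq=612 B_ack=279

279 612 612 279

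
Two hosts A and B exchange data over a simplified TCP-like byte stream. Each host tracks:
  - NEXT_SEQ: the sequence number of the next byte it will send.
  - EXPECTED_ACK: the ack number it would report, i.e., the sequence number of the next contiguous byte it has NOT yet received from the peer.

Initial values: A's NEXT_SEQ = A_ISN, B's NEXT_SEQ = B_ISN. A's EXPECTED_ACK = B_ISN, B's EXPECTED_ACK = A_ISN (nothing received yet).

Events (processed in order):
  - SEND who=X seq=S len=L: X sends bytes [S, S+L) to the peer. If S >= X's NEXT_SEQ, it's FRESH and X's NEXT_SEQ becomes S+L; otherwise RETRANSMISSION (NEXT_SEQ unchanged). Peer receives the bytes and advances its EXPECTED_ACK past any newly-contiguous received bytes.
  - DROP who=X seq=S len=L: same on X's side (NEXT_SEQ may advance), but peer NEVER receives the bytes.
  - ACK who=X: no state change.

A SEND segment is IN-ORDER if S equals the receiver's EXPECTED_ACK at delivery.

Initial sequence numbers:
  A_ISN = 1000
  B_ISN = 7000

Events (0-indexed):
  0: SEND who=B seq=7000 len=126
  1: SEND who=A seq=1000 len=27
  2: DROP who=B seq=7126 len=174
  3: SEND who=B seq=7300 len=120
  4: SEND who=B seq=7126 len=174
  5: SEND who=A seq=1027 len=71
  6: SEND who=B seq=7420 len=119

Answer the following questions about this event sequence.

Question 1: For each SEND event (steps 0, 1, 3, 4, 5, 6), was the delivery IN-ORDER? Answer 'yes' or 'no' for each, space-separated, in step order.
Step 0: SEND seq=7000 -> in-order
Step 1: SEND seq=1000 -> in-order
Step 3: SEND seq=7300 -> out-of-order
Step 4: SEND seq=7126 -> in-order
Step 5: SEND seq=1027 -> in-order
Step 6: SEND seq=7420 -> in-order

Answer: yes yes no yes yes yes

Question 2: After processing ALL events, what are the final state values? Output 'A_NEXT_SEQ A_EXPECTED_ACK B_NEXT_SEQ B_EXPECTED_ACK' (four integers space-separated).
Answer: 1098 7539 7539 1098

Derivation:
After event 0: A_seq=1000 A_ack=7126 B_seq=7126 B_ack=1000
After event 1: A_seq=1027 A_ack=7126 B_seq=7126 B_ack=1027
After event 2: A_seq=1027 A_ack=7126 B_seq=7300 B_ack=1027
After event 3: A_seq=1027 A_ack=7126 B_seq=7420 B_ack=1027
After event 4: A_seq=1027 A_ack=7420 B_seq=7420 B_ack=1027
After event 5: A_seq=1098 A_ack=7420 B_seq=7420 B_ack=1098
After event 6: A_seq=1098 A_ack=7539 B_seq=7539 B_ack=1098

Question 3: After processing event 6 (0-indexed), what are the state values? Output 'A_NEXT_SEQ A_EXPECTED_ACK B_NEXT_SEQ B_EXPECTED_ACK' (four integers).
After event 0: A_seq=1000 A_ack=7126 B_seq=7126 B_ack=1000
After event 1: A_seq=1027 A_ack=7126 B_seq=7126 B_ack=1027
After event 2: A_seq=1027 A_ack=7126 B_seq=7300 B_ack=1027
After event 3: A_seq=1027 A_ack=7126 B_seq=7420 B_ack=1027
After event 4: A_seq=1027 A_ack=7420 B_seq=7420 B_ack=1027
After event 5: A_seq=1098 A_ack=7420 B_seq=7420 B_ack=1098
After event 6: A_seq=1098 A_ack=7539 B_seq=7539 B_ack=1098

1098 7539 7539 1098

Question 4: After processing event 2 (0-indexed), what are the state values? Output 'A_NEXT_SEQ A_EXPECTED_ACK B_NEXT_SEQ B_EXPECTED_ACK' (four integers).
After event 0: A_seq=1000 A_ack=7126 B_seq=7126 B_ack=1000
After event 1: A_seq=1027 A_ack=7126 B_seq=7126 B_ack=1027
After event 2: A_seq=1027 A_ack=7126 B_seq=7300 B_ack=1027

1027 7126 7300 1027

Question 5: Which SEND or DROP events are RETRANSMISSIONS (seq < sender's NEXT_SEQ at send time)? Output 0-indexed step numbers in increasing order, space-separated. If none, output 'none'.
Step 0: SEND seq=7000 -> fresh
Step 1: SEND seq=1000 -> fresh
Step 2: DROP seq=7126 -> fresh
Step 3: SEND seq=7300 -> fresh
Step 4: SEND seq=7126 -> retransmit
Step 5: SEND seq=1027 -> fresh
Step 6: SEND seq=7420 -> fresh

Answer: 4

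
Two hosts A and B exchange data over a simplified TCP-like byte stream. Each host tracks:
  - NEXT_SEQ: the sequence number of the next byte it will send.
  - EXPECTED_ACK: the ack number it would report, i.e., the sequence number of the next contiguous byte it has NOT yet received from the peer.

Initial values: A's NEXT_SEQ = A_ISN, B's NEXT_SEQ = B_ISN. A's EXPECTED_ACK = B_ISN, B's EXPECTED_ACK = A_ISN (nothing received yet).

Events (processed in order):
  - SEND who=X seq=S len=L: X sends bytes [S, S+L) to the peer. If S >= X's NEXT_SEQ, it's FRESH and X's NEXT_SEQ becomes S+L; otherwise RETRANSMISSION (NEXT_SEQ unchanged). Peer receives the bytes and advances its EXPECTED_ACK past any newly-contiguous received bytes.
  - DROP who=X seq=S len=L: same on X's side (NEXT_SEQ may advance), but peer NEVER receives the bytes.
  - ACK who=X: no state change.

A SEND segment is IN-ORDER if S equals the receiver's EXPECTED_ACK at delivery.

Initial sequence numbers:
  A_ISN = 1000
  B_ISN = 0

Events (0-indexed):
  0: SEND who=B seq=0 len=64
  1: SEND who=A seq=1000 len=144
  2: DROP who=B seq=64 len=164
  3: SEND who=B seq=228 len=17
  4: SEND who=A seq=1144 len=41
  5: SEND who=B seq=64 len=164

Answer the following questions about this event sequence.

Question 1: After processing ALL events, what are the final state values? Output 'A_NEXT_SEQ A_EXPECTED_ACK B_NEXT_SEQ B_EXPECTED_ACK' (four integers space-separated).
Answer: 1185 245 245 1185

Derivation:
After event 0: A_seq=1000 A_ack=64 B_seq=64 B_ack=1000
After event 1: A_seq=1144 A_ack=64 B_seq=64 B_ack=1144
After event 2: A_seq=1144 A_ack=64 B_seq=228 B_ack=1144
After event 3: A_seq=1144 A_ack=64 B_seq=245 B_ack=1144
After event 4: A_seq=1185 A_ack=64 B_seq=245 B_ack=1185
After event 5: A_seq=1185 A_ack=245 B_seq=245 B_ack=1185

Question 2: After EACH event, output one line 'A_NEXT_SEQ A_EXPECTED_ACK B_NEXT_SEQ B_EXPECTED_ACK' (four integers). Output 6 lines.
1000 64 64 1000
1144 64 64 1144
1144 64 228 1144
1144 64 245 1144
1185 64 245 1185
1185 245 245 1185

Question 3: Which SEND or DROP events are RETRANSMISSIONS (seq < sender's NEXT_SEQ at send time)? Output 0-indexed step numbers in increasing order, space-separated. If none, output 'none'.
Answer: 5

Derivation:
Step 0: SEND seq=0 -> fresh
Step 1: SEND seq=1000 -> fresh
Step 2: DROP seq=64 -> fresh
Step 3: SEND seq=228 -> fresh
Step 4: SEND seq=1144 -> fresh
Step 5: SEND seq=64 -> retransmit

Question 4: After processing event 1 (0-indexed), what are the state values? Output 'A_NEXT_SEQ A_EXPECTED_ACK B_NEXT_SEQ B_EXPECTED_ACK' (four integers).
After event 0: A_seq=1000 A_ack=64 B_seq=64 B_ack=1000
After event 1: A_seq=1144 A_ack=64 B_seq=64 B_ack=1144

1144 64 64 1144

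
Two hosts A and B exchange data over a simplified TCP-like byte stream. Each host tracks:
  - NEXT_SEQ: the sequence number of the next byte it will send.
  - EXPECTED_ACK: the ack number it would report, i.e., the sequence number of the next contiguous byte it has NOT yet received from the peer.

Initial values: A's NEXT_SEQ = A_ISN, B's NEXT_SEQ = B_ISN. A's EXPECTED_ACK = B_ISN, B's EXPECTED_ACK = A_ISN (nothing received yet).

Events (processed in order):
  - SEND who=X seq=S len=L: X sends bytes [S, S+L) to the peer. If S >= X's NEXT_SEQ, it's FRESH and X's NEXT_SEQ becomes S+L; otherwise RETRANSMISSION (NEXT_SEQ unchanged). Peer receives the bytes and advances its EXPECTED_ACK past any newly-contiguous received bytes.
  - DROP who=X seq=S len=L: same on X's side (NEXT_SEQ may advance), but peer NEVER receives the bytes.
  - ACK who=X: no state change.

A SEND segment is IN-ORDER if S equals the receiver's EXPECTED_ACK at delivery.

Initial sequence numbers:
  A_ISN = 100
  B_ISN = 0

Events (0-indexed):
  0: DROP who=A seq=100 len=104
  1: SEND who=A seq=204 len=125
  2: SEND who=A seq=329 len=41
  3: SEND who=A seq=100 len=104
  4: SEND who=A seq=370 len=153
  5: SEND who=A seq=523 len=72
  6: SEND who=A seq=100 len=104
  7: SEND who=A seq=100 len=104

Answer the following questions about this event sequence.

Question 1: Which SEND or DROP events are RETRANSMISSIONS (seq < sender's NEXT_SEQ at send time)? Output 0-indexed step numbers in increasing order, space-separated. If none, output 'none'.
Answer: 3 6 7

Derivation:
Step 0: DROP seq=100 -> fresh
Step 1: SEND seq=204 -> fresh
Step 2: SEND seq=329 -> fresh
Step 3: SEND seq=100 -> retransmit
Step 4: SEND seq=370 -> fresh
Step 5: SEND seq=523 -> fresh
Step 6: SEND seq=100 -> retransmit
Step 7: SEND seq=100 -> retransmit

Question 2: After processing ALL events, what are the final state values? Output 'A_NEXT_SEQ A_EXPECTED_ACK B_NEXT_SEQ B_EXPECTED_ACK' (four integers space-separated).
Answer: 595 0 0 595

Derivation:
After event 0: A_seq=204 A_ack=0 B_seq=0 B_ack=100
After event 1: A_seq=329 A_ack=0 B_seq=0 B_ack=100
After event 2: A_seq=370 A_ack=0 B_seq=0 B_ack=100
After event 3: A_seq=370 A_ack=0 B_seq=0 B_ack=370
After event 4: A_seq=523 A_ack=0 B_seq=0 B_ack=523
After event 5: A_seq=595 A_ack=0 B_seq=0 B_ack=595
After event 6: A_seq=595 A_ack=0 B_seq=0 B_ack=595
After event 7: A_seq=595 A_ack=0 B_seq=0 B_ack=595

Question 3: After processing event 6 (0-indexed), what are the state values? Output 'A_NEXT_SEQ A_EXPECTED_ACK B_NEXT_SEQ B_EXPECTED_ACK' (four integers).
After event 0: A_seq=204 A_ack=0 B_seq=0 B_ack=100
After event 1: A_seq=329 A_ack=0 B_seq=0 B_ack=100
After event 2: A_seq=370 A_ack=0 B_seq=0 B_ack=100
After event 3: A_seq=370 A_ack=0 B_seq=0 B_ack=370
After event 4: A_seq=523 A_ack=0 B_seq=0 B_ack=523
After event 5: A_seq=595 A_ack=0 B_seq=0 B_ack=595
After event 6: A_seq=595 A_ack=0 B_seq=0 B_ack=595

595 0 0 595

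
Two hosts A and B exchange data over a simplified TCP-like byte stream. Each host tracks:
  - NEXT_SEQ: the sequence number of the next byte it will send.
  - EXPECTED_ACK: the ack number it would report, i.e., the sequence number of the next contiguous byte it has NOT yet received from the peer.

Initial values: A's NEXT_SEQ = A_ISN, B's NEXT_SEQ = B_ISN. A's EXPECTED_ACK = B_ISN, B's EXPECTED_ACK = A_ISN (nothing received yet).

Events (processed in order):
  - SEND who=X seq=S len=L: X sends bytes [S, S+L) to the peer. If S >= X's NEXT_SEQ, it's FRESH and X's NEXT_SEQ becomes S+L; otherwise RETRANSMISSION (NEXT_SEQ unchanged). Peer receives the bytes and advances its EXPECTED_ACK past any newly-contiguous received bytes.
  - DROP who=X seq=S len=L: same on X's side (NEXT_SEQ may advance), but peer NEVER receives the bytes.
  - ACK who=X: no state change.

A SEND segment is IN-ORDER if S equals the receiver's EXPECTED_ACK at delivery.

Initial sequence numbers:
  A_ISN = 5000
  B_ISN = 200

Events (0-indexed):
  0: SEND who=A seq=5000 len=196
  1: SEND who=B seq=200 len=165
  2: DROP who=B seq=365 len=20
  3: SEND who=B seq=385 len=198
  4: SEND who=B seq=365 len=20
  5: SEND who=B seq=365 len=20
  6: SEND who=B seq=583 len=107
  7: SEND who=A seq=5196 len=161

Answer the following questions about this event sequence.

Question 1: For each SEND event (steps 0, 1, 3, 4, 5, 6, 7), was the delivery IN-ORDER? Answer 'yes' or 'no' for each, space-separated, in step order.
Answer: yes yes no yes no yes yes

Derivation:
Step 0: SEND seq=5000 -> in-order
Step 1: SEND seq=200 -> in-order
Step 3: SEND seq=385 -> out-of-order
Step 4: SEND seq=365 -> in-order
Step 5: SEND seq=365 -> out-of-order
Step 6: SEND seq=583 -> in-order
Step 7: SEND seq=5196 -> in-order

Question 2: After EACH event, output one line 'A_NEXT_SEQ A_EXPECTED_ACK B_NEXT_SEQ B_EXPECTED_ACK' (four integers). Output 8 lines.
5196 200 200 5196
5196 365 365 5196
5196 365 385 5196
5196 365 583 5196
5196 583 583 5196
5196 583 583 5196
5196 690 690 5196
5357 690 690 5357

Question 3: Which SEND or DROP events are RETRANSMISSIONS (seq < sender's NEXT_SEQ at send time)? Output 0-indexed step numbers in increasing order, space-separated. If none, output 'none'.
Answer: 4 5

Derivation:
Step 0: SEND seq=5000 -> fresh
Step 1: SEND seq=200 -> fresh
Step 2: DROP seq=365 -> fresh
Step 3: SEND seq=385 -> fresh
Step 4: SEND seq=365 -> retransmit
Step 5: SEND seq=365 -> retransmit
Step 6: SEND seq=583 -> fresh
Step 7: SEND seq=5196 -> fresh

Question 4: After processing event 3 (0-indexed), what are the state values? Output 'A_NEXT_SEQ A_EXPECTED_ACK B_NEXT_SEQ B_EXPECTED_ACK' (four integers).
After event 0: A_seq=5196 A_ack=200 B_seq=200 B_ack=5196
After event 1: A_seq=5196 A_ack=365 B_seq=365 B_ack=5196
After event 2: A_seq=5196 A_ack=365 B_seq=385 B_ack=5196
After event 3: A_seq=5196 A_ack=365 B_seq=583 B_ack=5196

5196 365 583 5196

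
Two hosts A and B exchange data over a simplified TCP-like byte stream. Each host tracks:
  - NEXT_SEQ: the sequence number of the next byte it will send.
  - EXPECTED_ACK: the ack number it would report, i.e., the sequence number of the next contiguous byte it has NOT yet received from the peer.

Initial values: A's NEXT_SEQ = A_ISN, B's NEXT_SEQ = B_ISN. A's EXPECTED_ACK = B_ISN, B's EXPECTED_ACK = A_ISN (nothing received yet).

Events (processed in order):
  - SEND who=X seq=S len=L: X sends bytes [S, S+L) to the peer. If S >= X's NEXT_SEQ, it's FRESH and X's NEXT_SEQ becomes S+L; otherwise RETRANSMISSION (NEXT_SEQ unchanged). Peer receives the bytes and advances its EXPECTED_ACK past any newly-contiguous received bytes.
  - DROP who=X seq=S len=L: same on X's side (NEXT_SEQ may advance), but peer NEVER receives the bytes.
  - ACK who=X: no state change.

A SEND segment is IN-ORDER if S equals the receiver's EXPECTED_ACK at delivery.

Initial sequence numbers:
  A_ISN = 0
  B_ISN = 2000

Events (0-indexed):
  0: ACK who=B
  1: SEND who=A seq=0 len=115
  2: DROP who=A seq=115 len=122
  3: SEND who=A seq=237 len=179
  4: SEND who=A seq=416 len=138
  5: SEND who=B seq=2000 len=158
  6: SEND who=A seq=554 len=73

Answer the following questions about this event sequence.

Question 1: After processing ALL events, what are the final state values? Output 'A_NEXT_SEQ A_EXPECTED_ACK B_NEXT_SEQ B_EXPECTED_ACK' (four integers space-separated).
Answer: 627 2158 2158 115

Derivation:
After event 0: A_seq=0 A_ack=2000 B_seq=2000 B_ack=0
After event 1: A_seq=115 A_ack=2000 B_seq=2000 B_ack=115
After event 2: A_seq=237 A_ack=2000 B_seq=2000 B_ack=115
After event 3: A_seq=416 A_ack=2000 B_seq=2000 B_ack=115
After event 4: A_seq=554 A_ack=2000 B_seq=2000 B_ack=115
After event 5: A_seq=554 A_ack=2158 B_seq=2158 B_ack=115
After event 6: A_seq=627 A_ack=2158 B_seq=2158 B_ack=115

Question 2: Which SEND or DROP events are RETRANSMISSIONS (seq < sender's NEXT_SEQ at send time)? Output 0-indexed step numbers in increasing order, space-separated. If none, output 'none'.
Step 1: SEND seq=0 -> fresh
Step 2: DROP seq=115 -> fresh
Step 3: SEND seq=237 -> fresh
Step 4: SEND seq=416 -> fresh
Step 5: SEND seq=2000 -> fresh
Step 6: SEND seq=554 -> fresh

Answer: none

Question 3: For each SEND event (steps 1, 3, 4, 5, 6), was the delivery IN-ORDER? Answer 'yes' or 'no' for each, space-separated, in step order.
Step 1: SEND seq=0 -> in-order
Step 3: SEND seq=237 -> out-of-order
Step 4: SEND seq=416 -> out-of-order
Step 5: SEND seq=2000 -> in-order
Step 6: SEND seq=554 -> out-of-order

Answer: yes no no yes no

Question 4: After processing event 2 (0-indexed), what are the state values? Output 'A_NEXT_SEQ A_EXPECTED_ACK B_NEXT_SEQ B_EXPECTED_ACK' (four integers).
After event 0: A_seq=0 A_ack=2000 B_seq=2000 B_ack=0
After event 1: A_seq=115 A_ack=2000 B_seq=2000 B_ack=115
After event 2: A_seq=237 A_ack=2000 B_seq=2000 B_ack=115

237 2000 2000 115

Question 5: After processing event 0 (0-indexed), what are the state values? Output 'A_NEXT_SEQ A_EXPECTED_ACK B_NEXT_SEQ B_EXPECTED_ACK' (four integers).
After event 0: A_seq=0 A_ack=2000 B_seq=2000 B_ack=0

0 2000 2000 0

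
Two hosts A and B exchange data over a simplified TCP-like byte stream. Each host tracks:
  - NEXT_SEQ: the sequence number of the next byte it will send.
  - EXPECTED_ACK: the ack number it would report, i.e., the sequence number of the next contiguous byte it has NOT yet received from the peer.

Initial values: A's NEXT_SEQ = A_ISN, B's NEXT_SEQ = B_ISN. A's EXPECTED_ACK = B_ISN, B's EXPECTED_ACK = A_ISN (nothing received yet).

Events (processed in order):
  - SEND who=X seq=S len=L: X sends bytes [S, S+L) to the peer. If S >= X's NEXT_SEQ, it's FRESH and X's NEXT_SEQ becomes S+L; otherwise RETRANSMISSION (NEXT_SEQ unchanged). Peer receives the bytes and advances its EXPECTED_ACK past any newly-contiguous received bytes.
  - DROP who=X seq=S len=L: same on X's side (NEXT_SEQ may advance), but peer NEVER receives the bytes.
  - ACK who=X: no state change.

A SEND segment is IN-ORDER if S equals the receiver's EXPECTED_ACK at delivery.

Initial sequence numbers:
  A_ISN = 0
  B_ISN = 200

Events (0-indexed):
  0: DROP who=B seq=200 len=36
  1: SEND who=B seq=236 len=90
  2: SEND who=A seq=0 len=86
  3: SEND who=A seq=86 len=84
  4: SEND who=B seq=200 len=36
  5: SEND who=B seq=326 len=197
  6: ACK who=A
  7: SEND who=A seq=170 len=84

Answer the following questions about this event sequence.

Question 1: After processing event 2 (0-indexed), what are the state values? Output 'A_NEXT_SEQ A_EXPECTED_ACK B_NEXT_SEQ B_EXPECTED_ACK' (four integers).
After event 0: A_seq=0 A_ack=200 B_seq=236 B_ack=0
After event 1: A_seq=0 A_ack=200 B_seq=326 B_ack=0
After event 2: A_seq=86 A_ack=200 B_seq=326 B_ack=86

86 200 326 86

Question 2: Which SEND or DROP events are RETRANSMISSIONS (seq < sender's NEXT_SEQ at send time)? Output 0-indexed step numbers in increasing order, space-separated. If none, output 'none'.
Step 0: DROP seq=200 -> fresh
Step 1: SEND seq=236 -> fresh
Step 2: SEND seq=0 -> fresh
Step 3: SEND seq=86 -> fresh
Step 4: SEND seq=200 -> retransmit
Step 5: SEND seq=326 -> fresh
Step 7: SEND seq=170 -> fresh

Answer: 4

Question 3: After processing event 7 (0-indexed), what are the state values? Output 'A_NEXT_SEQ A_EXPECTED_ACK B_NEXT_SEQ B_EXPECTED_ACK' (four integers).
After event 0: A_seq=0 A_ack=200 B_seq=236 B_ack=0
After event 1: A_seq=0 A_ack=200 B_seq=326 B_ack=0
After event 2: A_seq=86 A_ack=200 B_seq=326 B_ack=86
After event 3: A_seq=170 A_ack=200 B_seq=326 B_ack=170
After event 4: A_seq=170 A_ack=326 B_seq=326 B_ack=170
After event 5: A_seq=170 A_ack=523 B_seq=523 B_ack=170
After event 6: A_seq=170 A_ack=523 B_seq=523 B_ack=170
After event 7: A_seq=254 A_ack=523 B_seq=523 B_ack=254

254 523 523 254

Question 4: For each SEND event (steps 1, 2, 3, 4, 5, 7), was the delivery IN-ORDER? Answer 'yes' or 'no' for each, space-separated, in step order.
Step 1: SEND seq=236 -> out-of-order
Step 2: SEND seq=0 -> in-order
Step 3: SEND seq=86 -> in-order
Step 4: SEND seq=200 -> in-order
Step 5: SEND seq=326 -> in-order
Step 7: SEND seq=170 -> in-order

Answer: no yes yes yes yes yes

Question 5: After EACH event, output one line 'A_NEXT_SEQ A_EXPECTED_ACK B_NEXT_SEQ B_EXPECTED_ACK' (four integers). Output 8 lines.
0 200 236 0
0 200 326 0
86 200 326 86
170 200 326 170
170 326 326 170
170 523 523 170
170 523 523 170
254 523 523 254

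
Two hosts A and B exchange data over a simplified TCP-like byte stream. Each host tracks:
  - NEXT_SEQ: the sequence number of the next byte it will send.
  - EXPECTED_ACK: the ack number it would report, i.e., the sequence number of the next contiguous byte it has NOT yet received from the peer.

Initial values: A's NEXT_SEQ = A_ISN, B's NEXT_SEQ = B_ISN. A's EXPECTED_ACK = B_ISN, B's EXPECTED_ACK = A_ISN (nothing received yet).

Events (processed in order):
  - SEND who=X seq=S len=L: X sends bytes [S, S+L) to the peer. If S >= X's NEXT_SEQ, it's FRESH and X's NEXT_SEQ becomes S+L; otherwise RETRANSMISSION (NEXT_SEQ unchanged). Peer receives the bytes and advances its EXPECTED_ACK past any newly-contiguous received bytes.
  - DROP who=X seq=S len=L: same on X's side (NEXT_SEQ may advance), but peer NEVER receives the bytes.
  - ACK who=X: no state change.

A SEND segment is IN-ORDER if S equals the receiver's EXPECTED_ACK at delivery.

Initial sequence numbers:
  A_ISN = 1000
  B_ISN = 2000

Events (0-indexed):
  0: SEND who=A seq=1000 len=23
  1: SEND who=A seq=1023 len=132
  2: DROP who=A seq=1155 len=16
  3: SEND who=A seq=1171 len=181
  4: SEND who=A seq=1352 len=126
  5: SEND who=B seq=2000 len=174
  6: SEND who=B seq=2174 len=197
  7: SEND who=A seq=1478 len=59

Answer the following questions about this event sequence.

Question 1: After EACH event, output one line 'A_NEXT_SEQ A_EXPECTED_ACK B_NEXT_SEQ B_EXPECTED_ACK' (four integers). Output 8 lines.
1023 2000 2000 1023
1155 2000 2000 1155
1171 2000 2000 1155
1352 2000 2000 1155
1478 2000 2000 1155
1478 2174 2174 1155
1478 2371 2371 1155
1537 2371 2371 1155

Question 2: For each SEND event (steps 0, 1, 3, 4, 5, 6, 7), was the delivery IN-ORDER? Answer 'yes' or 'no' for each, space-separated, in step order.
Answer: yes yes no no yes yes no

Derivation:
Step 0: SEND seq=1000 -> in-order
Step 1: SEND seq=1023 -> in-order
Step 3: SEND seq=1171 -> out-of-order
Step 4: SEND seq=1352 -> out-of-order
Step 5: SEND seq=2000 -> in-order
Step 6: SEND seq=2174 -> in-order
Step 7: SEND seq=1478 -> out-of-order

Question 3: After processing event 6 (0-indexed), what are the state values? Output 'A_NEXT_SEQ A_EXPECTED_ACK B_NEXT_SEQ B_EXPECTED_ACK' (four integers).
After event 0: A_seq=1023 A_ack=2000 B_seq=2000 B_ack=1023
After event 1: A_seq=1155 A_ack=2000 B_seq=2000 B_ack=1155
After event 2: A_seq=1171 A_ack=2000 B_seq=2000 B_ack=1155
After event 3: A_seq=1352 A_ack=2000 B_seq=2000 B_ack=1155
After event 4: A_seq=1478 A_ack=2000 B_seq=2000 B_ack=1155
After event 5: A_seq=1478 A_ack=2174 B_seq=2174 B_ack=1155
After event 6: A_seq=1478 A_ack=2371 B_seq=2371 B_ack=1155

1478 2371 2371 1155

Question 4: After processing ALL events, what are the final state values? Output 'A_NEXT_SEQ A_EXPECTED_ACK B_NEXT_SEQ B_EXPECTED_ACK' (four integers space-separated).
After event 0: A_seq=1023 A_ack=2000 B_seq=2000 B_ack=1023
After event 1: A_seq=1155 A_ack=2000 B_seq=2000 B_ack=1155
After event 2: A_seq=1171 A_ack=2000 B_seq=2000 B_ack=1155
After event 3: A_seq=1352 A_ack=2000 B_seq=2000 B_ack=1155
After event 4: A_seq=1478 A_ack=2000 B_seq=2000 B_ack=1155
After event 5: A_seq=1478 A_ack=2174 B_seq=2174 B_ack=1155
After event 6: A_seq=1478 A_ack=2371 B_seq=2371 B_ack=1155
After event 7: A_seq=1537 A_ack=2371 B_seq=2371 B_ack=1155

Answer: 1537 2371 2371 1155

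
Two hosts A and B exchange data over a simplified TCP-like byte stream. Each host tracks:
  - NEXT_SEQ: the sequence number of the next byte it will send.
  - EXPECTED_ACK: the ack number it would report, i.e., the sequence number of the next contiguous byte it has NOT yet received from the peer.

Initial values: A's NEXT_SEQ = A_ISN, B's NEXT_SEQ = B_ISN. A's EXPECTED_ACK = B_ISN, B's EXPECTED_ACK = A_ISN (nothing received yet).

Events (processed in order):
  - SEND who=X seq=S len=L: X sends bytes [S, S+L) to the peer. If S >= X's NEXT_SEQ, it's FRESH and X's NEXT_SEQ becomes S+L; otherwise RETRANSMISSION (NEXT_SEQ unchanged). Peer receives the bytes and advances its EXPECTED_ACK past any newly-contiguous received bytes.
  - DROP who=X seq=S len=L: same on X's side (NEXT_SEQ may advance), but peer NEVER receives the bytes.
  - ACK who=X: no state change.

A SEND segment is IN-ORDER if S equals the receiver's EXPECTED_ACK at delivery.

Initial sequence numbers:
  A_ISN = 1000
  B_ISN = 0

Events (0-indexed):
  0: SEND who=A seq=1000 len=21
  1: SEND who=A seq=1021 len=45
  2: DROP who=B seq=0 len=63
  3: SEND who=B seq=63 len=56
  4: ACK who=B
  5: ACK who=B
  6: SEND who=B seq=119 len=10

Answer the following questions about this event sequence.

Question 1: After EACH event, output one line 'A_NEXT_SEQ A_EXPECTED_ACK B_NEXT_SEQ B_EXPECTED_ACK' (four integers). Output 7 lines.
1021 0 0 1021
1066 0 0 1066
1066 0 63 1066
1066 0 119 1066
1066 0 119 1066
1066 0 119 1066
1066 0 129 1066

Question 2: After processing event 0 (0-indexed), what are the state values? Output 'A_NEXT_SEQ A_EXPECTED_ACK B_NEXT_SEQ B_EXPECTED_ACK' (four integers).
After event 0: A_seq=1021 A_ack=0 B_seq=0 B_ack=1021

1021 0 0 1021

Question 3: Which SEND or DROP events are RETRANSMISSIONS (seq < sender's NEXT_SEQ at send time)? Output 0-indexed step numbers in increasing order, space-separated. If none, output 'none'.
Step 0: SEND seq=1000 -> fresh
Step 1: SEND seq=1021 -> fresh
Step 2: DROP seq=0 -> fresh
Step 3: SEND seq=63 -> fresh
Step 6: SEND seq=119 -> fresh

Answer: none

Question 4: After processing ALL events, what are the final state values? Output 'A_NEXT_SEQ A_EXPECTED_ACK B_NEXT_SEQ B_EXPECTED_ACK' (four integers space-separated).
After event 0: A_seq=1021 A_ack=0 B_seq=0 B_ack=1021
After event 1: A_seq=1066 A_ack=0 B_seq=0 B_ack=1066
After event 2: A_seq=1066 A_ack=0 B_seq=63 B_ack=1066
After event 3: A_seq=1066 A_ack=0 B_seq=119 B_ack=1066
After event 4: A_seq=1066 A_ack=0 B_seq=119 B_ack=1066
After event 5: A_seq=1066 A_ack=0 B_seq=119 B_ack=1066
After event 6: A_seq=1066 A_ack=0 B_seq=129 B_ack=1066

Answer: 1066 0 129 1066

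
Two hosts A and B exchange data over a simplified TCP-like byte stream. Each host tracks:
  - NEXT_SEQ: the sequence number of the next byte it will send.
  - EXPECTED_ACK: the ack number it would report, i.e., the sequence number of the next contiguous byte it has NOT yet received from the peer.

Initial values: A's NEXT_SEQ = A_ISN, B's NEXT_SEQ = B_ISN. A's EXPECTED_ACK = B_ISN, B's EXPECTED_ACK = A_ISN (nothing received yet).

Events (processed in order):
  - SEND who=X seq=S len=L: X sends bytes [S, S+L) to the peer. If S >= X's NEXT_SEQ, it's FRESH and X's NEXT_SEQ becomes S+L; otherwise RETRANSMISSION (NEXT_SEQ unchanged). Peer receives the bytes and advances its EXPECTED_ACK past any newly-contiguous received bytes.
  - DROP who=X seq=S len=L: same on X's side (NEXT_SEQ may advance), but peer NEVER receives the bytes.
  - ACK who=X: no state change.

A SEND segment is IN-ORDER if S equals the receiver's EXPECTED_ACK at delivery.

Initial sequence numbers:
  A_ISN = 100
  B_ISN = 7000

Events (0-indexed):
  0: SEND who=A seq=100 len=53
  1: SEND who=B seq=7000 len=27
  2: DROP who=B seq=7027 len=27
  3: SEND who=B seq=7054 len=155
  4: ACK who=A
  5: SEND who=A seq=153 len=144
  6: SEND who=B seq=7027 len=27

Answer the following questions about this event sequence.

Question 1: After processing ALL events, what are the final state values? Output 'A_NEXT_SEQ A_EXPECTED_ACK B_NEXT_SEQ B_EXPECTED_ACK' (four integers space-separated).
After event 0: A_seq=153 A_ack=7000 B_seq=7000 B_ack=153
After event 1: A_seq=153 A_ack=7027 B_seq=7027 B_ack=153
After event 2: A_seq=153 A_ack=7027 B_seq=7054 B_ack=153
After event 3: A_seq=153 A_ack=7027 B_seq=7209 B_ack=153
After event 4: A_seq=153 A_ack=7027 B_seq=7209 B_ack=153
After event 5: A_seq=297 A_ack=7027 B_seq=7209 B_ack=297
After event 6: A_seq=297 A_ack=7209 B_seq=7209 B_ack=297

Answer: 297 7209 7209 297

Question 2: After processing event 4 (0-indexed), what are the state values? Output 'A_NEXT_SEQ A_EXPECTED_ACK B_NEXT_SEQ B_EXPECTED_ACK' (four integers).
After event 0: A_seq=153 A_ack=7000 B_seq=7000 B_ack=153
After event 1: A_seq=153 A_ack=7027 B_seq=7027 B_ack=153
After event 2: A_seq=153 A_ack=7027 B_seq=7054 B_ack=153
After event 3: A_seq=153 A_ack=7027 B_seq=7209 B_ack=153
After event 4: A_seq=153 A_ack=7027 B_seq=7209 B_ack=153

153 7027 7209 153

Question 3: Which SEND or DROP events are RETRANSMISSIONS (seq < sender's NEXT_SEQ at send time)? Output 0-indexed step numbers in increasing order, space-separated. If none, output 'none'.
Answer: 6

Derivation:
Step 0: SEND seq=100 -> fresh
Step 1: SEND seq=7000 -> fresh
Step 2: DROP seq=7027 -> fresh
Step 3: SEND seq=7054 -> fresh
Step 5: SEND seq=153 -> fresh
Step 6: SEND seq=7027 -> retransmit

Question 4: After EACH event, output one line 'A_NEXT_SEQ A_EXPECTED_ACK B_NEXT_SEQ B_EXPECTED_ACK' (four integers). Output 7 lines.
153 7000 7000 153
153 7027 7027 153
153 7027 7054 153
153 7027 7209 153
153 7027 7209 153
297 7027 7209 297
297 7209 7209 297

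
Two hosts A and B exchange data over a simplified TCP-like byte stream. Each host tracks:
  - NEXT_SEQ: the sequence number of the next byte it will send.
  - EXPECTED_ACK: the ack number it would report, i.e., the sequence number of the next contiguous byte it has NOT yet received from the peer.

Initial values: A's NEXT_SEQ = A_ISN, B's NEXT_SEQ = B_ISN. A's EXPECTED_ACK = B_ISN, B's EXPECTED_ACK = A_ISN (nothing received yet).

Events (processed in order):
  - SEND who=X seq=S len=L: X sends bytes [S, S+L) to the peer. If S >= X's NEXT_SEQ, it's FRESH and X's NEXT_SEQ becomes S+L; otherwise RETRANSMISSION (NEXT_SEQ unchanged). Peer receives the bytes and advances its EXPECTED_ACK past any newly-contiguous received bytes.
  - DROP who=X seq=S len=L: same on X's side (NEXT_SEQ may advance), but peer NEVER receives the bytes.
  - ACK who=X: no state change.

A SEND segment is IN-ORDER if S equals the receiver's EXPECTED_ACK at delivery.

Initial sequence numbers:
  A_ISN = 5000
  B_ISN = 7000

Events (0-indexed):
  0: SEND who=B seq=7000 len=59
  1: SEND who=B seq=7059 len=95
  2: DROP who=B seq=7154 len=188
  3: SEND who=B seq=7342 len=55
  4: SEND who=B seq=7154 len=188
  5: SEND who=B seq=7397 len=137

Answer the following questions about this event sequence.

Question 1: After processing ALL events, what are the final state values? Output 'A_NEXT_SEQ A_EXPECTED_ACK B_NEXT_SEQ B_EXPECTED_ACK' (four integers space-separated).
Answer: 5000 7534 7534 5000

Derivation:
After event 0: A_seq=5000 A_ack=7059 B_seq=7059 B_ack=5000
After event 1: A_seq=5000 A_ack=7154 B_seq=7154 B_ack=5000
After event 2: A_seq=5000 A_ack=7154 B_seq=7342 B_ack=5000
After event 3: A_seq=5000 A_ack=7154 B_seq=7397 B_ack=5000
After event 4: A_seq=5000 A_ack=7397 B_seq=7397 B_ack=5000
After event 5: A_seq=5000 A_ack=7534 B_seq=7534 B_ack=5000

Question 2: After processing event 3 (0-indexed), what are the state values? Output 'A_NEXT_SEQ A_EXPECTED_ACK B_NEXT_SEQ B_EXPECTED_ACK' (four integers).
After event 0: A_seq=5000 A_ack=7059 B_seq=7059 B_ack=5000
After event 1: A_seq=5000 A_ack=7154 B_seq=7154 B_ack=5000
After event 2: A_seq=5000 A_ack=7154 B_seq=7342 B_ack=5000
After event 3: A_seq=5000 A_ack=7154 B_seq=7397 B_ack=5000

5000 7154 7397 5000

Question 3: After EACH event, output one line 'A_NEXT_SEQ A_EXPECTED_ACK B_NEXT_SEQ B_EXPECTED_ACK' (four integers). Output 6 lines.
5000 7059 7059 5000
5000 7154 7154 5000
5000 7154 7342 5000
5000 7154 7397 5000
5000 7397 7397 5000
5000 7534 7534 5000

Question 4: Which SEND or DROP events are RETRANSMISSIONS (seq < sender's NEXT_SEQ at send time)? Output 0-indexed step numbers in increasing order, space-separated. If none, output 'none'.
Answer: 4

Derivation:
Step 0: SEND seq=7000 -> fresh
Step 1: SEND seq=7059 -> fresh
Step 2: DROP seq=7154 -> fresh
Step 3: SEND seq=7342 -> fresh
Step 4: SEND seq=7154 -> retransmit
Step 5: SEND seq=7397 -> fresh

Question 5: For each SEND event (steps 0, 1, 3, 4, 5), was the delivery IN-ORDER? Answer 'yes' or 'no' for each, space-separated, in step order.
Step 0: SEND seq=7000 -> in-order
Step 1: SEND seq=7059 -> in-order
Step 3: SEND seq=7342 -> out-of-order
Step 4: SEND seq=7154 -> in-order
Step 5: SEND seq=7397 -> in-order

Answer: yes yes no yes yes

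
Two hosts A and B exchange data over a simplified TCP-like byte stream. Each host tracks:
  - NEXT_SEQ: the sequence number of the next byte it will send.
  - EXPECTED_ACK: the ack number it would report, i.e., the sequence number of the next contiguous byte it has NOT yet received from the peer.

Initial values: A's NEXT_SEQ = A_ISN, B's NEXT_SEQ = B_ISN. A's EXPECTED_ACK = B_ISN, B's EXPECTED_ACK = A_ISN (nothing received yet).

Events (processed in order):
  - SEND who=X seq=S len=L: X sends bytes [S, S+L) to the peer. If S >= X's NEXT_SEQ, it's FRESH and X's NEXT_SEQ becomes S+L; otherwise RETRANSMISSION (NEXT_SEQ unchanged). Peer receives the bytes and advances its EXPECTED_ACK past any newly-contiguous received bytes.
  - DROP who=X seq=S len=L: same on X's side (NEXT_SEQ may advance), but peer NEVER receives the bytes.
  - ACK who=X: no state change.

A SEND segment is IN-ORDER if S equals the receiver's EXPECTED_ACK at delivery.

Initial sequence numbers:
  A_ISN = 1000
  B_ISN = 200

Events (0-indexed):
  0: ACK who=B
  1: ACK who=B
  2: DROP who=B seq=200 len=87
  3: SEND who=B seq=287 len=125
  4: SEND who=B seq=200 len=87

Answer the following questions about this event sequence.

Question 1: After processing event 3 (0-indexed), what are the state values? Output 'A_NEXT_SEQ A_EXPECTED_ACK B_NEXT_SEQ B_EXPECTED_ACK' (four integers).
After event 0: A_seq=1000 A_ack=200 B_seq=200 B_ack=1000
After event 1: A_seq=1000 A_ack=200 B_seq=200 B_ack=1000
After event 2: A_seq=1000 A_ack=200 B_seq=287 B_ack=1000
After event 3: A_seq=1000 A_ack=200 B_seq=412 B_ack=1000

1000 200 412 1000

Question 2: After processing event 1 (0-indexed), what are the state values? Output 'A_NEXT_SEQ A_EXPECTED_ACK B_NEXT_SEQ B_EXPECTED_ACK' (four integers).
After event 0: A_seq=1000 A_ack=200 B_seq=200 B_ack=1000
After event 1: A_seq=1000 A_ack=200 B_seq=200 B_ack=1000

1000 200 200 1000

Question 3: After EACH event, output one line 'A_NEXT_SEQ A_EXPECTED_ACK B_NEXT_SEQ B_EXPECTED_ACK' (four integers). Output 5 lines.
1000 200 200 1000
1000 200 200 1000
1000 200 287 1000
1000 200 412 1000
1000 412 412 1000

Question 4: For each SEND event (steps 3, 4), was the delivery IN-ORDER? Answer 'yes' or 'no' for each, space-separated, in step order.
Answer: no yes

Derivation:
Step 3: SEND seq=287 -> out-of-order
Step 4: SEND seq=200 -> in-order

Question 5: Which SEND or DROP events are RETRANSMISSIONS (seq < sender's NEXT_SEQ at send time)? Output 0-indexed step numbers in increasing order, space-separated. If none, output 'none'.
Answer: 4

Derivation:
Step 2: DROP seq=200 -> fresh
Step 3: SEND seq=287 -> fresh
Step 4: SEND seq=200 -> retransmit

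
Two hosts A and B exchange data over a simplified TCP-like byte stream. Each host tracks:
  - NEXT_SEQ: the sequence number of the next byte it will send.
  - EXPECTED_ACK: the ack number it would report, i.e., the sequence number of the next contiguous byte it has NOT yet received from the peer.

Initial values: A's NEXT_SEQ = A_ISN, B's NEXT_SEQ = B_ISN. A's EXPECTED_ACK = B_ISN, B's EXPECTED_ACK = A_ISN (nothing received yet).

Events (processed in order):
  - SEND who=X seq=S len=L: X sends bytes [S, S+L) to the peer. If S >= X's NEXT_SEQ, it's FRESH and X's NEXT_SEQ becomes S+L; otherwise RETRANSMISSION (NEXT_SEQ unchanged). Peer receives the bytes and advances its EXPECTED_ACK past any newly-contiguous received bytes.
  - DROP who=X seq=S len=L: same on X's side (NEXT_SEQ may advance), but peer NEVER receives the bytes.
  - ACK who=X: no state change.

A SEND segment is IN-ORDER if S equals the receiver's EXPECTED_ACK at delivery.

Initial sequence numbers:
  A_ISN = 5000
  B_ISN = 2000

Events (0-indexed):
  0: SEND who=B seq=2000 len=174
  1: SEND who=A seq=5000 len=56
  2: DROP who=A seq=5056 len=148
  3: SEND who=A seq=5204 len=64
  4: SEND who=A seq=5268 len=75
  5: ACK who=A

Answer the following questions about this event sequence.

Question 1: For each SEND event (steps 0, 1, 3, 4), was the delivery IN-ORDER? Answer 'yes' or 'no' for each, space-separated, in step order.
Answer: yes yes no no

Derivation:
Step 0: SEND seq=2000 -> in-order
Step 1: SEND seq=5000 -> in-order
Step 3: SEND seq=5204 -> out-of-order
Step 4: SEND seq=5268 -> out-of-order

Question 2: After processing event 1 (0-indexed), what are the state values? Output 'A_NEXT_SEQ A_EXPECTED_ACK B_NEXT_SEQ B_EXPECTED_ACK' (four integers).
After event 0: A_seq=5000 A_ack=2174 B_seq=2174 B_ack=5000
After event 1: A_seq=5056 A_ack=2174 B_seq=2174 B_ack=5056

5056 2174 2174 5056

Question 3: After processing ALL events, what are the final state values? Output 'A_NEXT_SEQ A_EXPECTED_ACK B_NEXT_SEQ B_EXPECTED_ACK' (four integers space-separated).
Answer: 5343 2174 2174 5056

Derivation:
After event 0: A_seq=5000 A_ack=2174 B_seq=2174 B_ack=5000
After event 1: A_seq=5056 A_ack=2174 B_seq=2174 B_ack=5056
After event 2: A_seq=5204 A_ack=2174 B_seq=2174 B_ack=5056
After event 3: A_seq=5268 A_ack=2174 B_seq=2174 B_ack=5056
After event 4: A_seq=5343 A_ack=2174 B_seq=2174 B_ack=5056
After event 5: A_seq=5343 A_ack=2174 B_seq=2174 B_ack=5056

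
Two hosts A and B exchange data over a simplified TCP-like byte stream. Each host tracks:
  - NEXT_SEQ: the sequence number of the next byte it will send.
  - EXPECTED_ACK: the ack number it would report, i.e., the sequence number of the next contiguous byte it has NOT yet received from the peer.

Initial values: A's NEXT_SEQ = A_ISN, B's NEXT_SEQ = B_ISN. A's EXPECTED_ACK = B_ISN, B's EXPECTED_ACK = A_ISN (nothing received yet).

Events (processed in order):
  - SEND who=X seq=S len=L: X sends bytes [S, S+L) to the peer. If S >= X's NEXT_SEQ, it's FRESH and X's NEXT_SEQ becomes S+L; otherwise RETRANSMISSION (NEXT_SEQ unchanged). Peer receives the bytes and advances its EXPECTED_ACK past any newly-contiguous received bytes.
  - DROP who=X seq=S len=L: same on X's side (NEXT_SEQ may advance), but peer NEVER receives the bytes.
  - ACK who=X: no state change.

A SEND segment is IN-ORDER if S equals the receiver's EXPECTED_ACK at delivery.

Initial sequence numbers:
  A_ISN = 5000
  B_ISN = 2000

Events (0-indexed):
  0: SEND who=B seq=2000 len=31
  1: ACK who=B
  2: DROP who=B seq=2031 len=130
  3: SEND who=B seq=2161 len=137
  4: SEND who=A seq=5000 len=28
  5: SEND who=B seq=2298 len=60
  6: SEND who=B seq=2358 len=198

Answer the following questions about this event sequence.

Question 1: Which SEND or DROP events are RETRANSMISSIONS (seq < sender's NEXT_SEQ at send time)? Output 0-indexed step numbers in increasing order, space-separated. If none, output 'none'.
Step 0: SEND seq=2000 -> fresh
Step 2: DROP seq=2031 -> fresh
Step 3: SEND seq=2161 -> fresh
Step 4: SEND seq=5000 -> fresh
Step 5: SEND seq=2298 -> fresh
Step 6: SEND seq=2358 -> fresh

Answer: none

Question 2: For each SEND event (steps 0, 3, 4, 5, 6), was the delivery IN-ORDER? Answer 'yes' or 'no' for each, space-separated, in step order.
Step 0: SEND seq=2000 -> in-order
Step 3: SEND seq=2161 -> out-of-order
Step 4: SEND seq=5000 -> in-order
Step 5: SEND seq=2298 -> out-of-order
Step 6: SEND seq=2358 -> out-of-order

Answer: yes no yes no no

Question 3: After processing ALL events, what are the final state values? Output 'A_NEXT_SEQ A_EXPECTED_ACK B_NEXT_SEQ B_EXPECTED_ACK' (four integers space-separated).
Answer: 5028 2031 2556 5028

Derivation:
After event 0: A_seq=5000 A_ack=2031 B_seq=2031 B_ack=5000
After event 1: A_seq=5000 A_ack=2031 B_seq=2031 B_ack=5000
After event 2: A_seq=5000 A_ack=2031 B_seq=2161 B_ack=5000
After event 3: A_seq=5000 A_ack=2031 B_seq=2298 B_ack=5000
After event 4: A_seq=5028 A_ack=2031 B_seq=2298 B_ack=5028
After event 5: A_seq=5028 A_ack=2031 B_seq=2358 B_ack=5028
After event 6: A_seq=5028 A_ack=2031 B_seq=2556 B_ack=5028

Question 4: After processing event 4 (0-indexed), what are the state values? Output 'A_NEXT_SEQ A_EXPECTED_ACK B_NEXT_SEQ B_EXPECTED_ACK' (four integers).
After event 0: A_seq=5000 A_ack=2031 B_seq=2031 B_ack=5000
After event 1: A_seq=5000 A_ack=2031 B_seq=2031 B_ack=5000
After event 2: A_seq=5000 A_ack=2031 B_seq=2161 B_ack=5000
After event 3: A_seq=5000 A_ack=2031 B_seq=2298 B_ack=5000
After event 4: A_seq=5028 A_ack=2031 B_seq=2298 B_ack=5028

5028 2031 2298 5028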